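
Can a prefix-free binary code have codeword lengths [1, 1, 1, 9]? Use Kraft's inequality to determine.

Kraft inequality: Σ 2^(-l_i) ≤ 1 for prefix-free code
Calculating: 2^(-1) + 2^(-1) + 2^(-1) + 2^(-9)
= 0.5 + 0.5 + 0.5 + 0.001953125
= 1.5020
Since 1.5020 > 1, prefix-free code does not exist


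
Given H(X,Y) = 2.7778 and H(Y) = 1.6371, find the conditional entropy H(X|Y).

Chain rule: H(X,Y) = H(X|Y) + H(Y)
H(X|Y) = H(X,Y) - H(Y) = 2.7778 - 1.6371 = 1.1407 bits


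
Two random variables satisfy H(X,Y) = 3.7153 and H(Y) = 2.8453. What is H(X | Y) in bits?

Chain rule: H(X,Y) = H(X|Y) + H(Y)
H(X|Y) = H(X,Y) - H(Y) = 3.7153 - 2.8453 = 0.87 bits


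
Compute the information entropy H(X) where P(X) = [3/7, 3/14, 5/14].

H(X) = -Σ p(x) log₂ p(x)
  -3/7 × log₂(3/7) = 0.5239
  -3/14 × log₂(3/14) = 0.4762
  -5/14 × log₂(5/14) = 0.5305
H(X) = 1.5306 bits


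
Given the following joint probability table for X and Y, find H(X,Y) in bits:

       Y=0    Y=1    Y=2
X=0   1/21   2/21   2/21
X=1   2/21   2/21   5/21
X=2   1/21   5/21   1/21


H(X,Y) = -Σ p(x,y) log₂ p(x,y)
  p(0,0)=1/21: -0.0476 × log₂(0.0476) = 0.2092
  p(0,1)=2/21: -0.0952 × log₂(0.0952) = 0.3231
  p(0,2)=2/21: -0.0952 × log₂(0.0952) = 0.3231
  p(1,0)=2/21: -0.0952 × log₂(0.0952) = 0.3231
  p(1,1)=2/21: -0.0952 × log₂(0.0952) = 0.3231
  p(1,2)=5/21: -0.2381 × log₂(0.2381) = 0.4929
  p(2,0)=1/21: -0.0476 × log₂(0.0476) = 0.2092
  p(2,1)=5/21: -0.2381 × log₂(0.2381) = 0.4929
  p(2,2)=1/21: -0.0476 × log₂(0.0476) = 0.2092
H(X,Y) = 2.9057 bits


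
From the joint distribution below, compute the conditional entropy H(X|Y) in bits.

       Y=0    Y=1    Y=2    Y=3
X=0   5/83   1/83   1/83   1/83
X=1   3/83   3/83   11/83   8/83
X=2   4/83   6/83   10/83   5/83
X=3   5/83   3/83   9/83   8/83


H(X|Y) = Σ_y p(y) H(X|Y=y)
  p(Y=0) = 17/83, H(X|Y=0) = 1.9713
  p(Y=1) = 13/83, H(X|Y=1) = 1.7759
  p(Y=2) = 31/83, H(X|Y=2) = 1.7348
  p(Y=3) = 22/83, H(X|Y=3) = 1.7499
H(X|Y) = 0.2048×1.9713 + 0.1566×1.7759 + 0.3735×1.7348 + 0.2651×1.7499 = 1.7937 bits


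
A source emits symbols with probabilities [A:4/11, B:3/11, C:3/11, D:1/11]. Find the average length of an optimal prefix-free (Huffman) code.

Huffman tree construction:
Combine smallest probabilities repeatedly
Resulting codes:
  A: 11 (length 2)
  B: 01 (length 2)
  C: 10 (length 2)
  D: 00 (length 2)
Average length = Σ p(s) × length(s) = 2.0000 bits


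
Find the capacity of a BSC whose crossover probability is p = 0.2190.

For BSC with error probability p:
C = 1 - H(p) where H(p) is binary entropy
H(0.2190) = -0.2190 × log₂(0.2190) - 0.7810 × log₂(0.7810)
H(p) = 0.7583
C = 1 - 0.7583 = 0.2417 bits/use


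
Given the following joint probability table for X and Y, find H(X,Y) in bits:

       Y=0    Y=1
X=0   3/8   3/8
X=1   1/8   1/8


H(X,Y) = -Σ p(x,y) log₂ p(x,y)
  p(0,0)=3/8: -0.3750 × log₂(0.3750) = 0.5306
  p(0,1)=3/8: -0.3750 × log₂(0.3750) = 0.5306
  p(1,0)=1/8: -0.1250 × log₂(0.1250) = 0.3750
  p(1,1)=1/8: -0.1250 × log₂(0.1250) = 0.3750
H(X,Y) = 1.8113 bits


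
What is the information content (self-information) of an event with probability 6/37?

Information content I(x) = -log₂(p(x))
I = -log₂(6/37) = -log₂(0.1622)
I = 2.6245 bits


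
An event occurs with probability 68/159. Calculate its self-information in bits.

Information content I(x) = -log₂(p(x))
I = -log₂(68/159) = -log₂(0.4277)
I = 1.2254 bits


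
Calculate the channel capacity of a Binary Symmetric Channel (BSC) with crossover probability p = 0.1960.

For BSC with error probability p:
C = 1 - H(p) where H(p) is binary entropy
H(0.1960) = -0.1960 × log₂(0.1960) - 0.8040 × log₂(0.8040)
H(p) = 0.7139
C = 1 - 0.7139 = 0.2861 bits/use


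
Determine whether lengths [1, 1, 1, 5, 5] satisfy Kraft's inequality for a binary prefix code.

Kraft inequality: Σ 2^(-l_i) ≤ 1 for prefix-free code
Calculating: 2^(-1) + 2^(-1) + 2^(-1) + 2^(-5) + 2^(-5)
= 0.5 + 0.5 + 0.5 + 0.03125 + 0.03125
= 1.5625
Since 1.5625 > 1, prefix-free code does not exist


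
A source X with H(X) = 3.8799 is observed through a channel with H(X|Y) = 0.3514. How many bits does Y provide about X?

I(X;Y) = H(X) - H(X|Y)
I(X;Y) = 3.8799 - 0.3514 = 3.5285 bits


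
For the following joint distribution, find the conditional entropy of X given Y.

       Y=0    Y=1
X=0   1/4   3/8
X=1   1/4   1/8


H(X|Y) = Σ_y p(y) H(X|Y=y)
  p(Y=0) = 1/2, H(X|Y=0) = 1.0000
  p(Y=1) = 1/2, H(X|Y=1) = 0.8113
H(X|Y) = 0.5000×1.0000 + 0.5000×0.8113 = 0.9056 bits


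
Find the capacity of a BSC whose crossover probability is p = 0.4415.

For BSC with error probability p:
C = 1 - H(p) where H(p) is binary entropy
H(0.4415) = -0.4415 × log₂(0.4415) - 0.5585 × log₂(0.5585)
H(p) = 0.9901
C = 1 - 0.9901 = 0.0099 bits/use


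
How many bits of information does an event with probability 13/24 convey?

Information content I(x) = -log₂(p(x))
I = -log₂(13/24) = -log₂(0.5417)
I = 0.8845 bits


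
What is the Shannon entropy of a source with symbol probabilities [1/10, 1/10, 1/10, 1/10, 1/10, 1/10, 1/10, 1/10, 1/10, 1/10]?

H(X) = -Σ p(x) log₂ p(x)
  -1/10 × log₂(1/10) = 0.3322
  -1/10 × log₂(1/10) = 0.3322
  -1/10 × log₂(1/10) = 0.3322
  -1/10 × log₂(1/10) = 0.3322
  -1/10 × log₂(1/10) = 0.3322
  -1/10 × log₂(1/10) = 0.3322
  -1/10 × log₂(1/10) = 0.3322
  -1/10 × log₂(1/10) = 0.3322
  -1/10 × log₂(1/10) = 0.3322
  -1/10 × log₂(1/10) = 0.3322
H(X) = 3.3219 bits


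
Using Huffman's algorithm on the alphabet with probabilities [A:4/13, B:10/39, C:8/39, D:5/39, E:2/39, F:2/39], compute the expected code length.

Huffman tree construction:
Combine smallest probabilities repeatedly
Resulting codes:
  A: 11 (length 2)
  B: 10 (length 2)
  C: 00 (length 2)
  D: 011 (length 3)
  E: 0100 (length 4)
  F: 0101 (length 4)
Average length = Σ p(s) × length(s) = 2.3333 bits


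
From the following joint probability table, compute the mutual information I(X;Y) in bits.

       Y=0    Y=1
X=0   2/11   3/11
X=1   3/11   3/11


H(X) = 0.9940, H(Y) = 0.9940, H(X,Y) = 1.9808
I(X;Y) = H(X) + H(Y) - H(X,Y) = 0.0072 bits


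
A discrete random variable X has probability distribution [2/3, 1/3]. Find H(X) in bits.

H(X) = -Σ p(x) log₂ p(x)
  -2/3 × log₂(2/3) = 0.3900
  -1/3 × log₂(1/3) = 0.5283
H(X) = 0.9183 bits


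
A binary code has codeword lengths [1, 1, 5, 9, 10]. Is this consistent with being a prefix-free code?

Kraft inequality: Σ 2^(-l_i) ≤ 1 for prefix-free code
Calculating: 2^(-1) + 2^(-1) + 2^(-5) + 2^(-9) + 2^(-10)
= 0.5 + 0.5 + 0.03125 + 0.001953125 + 0.0009765625
= 1.0342
Since 1.0342 > 1, prefix-free code does not exist


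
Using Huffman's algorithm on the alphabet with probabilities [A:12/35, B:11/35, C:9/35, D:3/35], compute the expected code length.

Huffman tree construction:
Combine smallest probabilities repeatedly
Resulting codes:
  A: 11 (length 2)
  B: 10 (length 2)
  C: 01 (length 2)
  D: 00 (length 2)
Average length = Σ p(s) × length(s) = 2.0000 bits


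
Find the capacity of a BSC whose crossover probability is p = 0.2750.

For BSC with error probability p:
C = 1 - H(p) where H(p) is binary entropy
H(0.2750) = -0.2750 × log₂(0.2750) - 0.7250 × log₂(0.7250)
H(p) = 0.8485
C = 1 - 0.8485 = 0.1515 bits/use


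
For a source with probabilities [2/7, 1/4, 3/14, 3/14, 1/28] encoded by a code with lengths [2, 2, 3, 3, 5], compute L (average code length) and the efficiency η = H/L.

Average length L = Σ p_i × l_i = 2.5357 bits
Entropy H = 2.1405 bits
Efficiency η = H/L × 100% = 84.42%


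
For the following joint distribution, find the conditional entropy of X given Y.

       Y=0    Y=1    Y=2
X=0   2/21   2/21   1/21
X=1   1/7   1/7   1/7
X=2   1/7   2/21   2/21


H(X|Y) = Σ_y p(y) H(X|Y=y)
  p(Y=0) = 8/21, H(X|Y=0) = 1.5613
  p(Y=1) = 1/3, H(X|Y=1) = 1.5567
  p(Y=2) = 2/7, H(X|Y=2) = 1.4591
H(X|Y) = 0.3810×1.5613 + 0.3333×1.5567 + 0.2857×1.4591 = 1.5306 bits


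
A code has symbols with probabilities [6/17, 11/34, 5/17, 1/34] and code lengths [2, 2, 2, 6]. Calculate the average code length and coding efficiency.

Average length L = Σ p_i × l_i = 2.1176 bits
Entropy H = 1.7259 bits
Efficiency η = H/L × 100% = 81.50%


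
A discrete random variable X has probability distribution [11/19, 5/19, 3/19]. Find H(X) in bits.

H(X) = -Σ p(x) log₂ p(x)
  -11/19 × log₂(11/19) = 0.4565
  -5/19 × log₂(5/19) = 0.5068
  -3/19 × log₂(3/19) = 0.4205
H(X) = 1.3838 bits


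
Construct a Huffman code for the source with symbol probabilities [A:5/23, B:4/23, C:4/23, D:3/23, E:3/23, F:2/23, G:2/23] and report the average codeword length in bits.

Huffman tree construction:
Combine smallest probabilities repeatedly
Resulting codes:
  A: 01 (length 2)
  B: 110 (length 3)
  C: 111 (length 3)
  D: 100 (length 3)
  E: 101 (length 3)
  F: 000 (length 3)
  G: 001 (length 3)
Average length = Σ p(s) × length(s) = 2.7826 bits


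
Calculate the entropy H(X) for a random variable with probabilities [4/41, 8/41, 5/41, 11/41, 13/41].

H(X) = -Σ p(x) log₂ p(x)
  -4/41 × log₂(4/41) = 0.3276
  -8/41 × log₂(8/41) = 0.4600
  -5/41 × log₂(5/41) = 0.3702
  -11/41 × log₂(11/41) = 0.5093
  -13/41 × log₂(13/41) = 0.5254
H(X) = 2.1925 bits


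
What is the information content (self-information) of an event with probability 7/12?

Information content I(x) = -log₂(p(x))
I = -log₂(7/12) = -log₂(0.5833)
I = 0.7776 bits


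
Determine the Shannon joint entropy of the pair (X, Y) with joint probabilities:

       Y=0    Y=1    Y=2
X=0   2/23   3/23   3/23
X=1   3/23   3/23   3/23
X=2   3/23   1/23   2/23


H(X,Y) = -Σ p(x,y) log₂ p(x,y)
  p(0,0)=2/23: -0.0870 × log₂(0.0870) = 0.3064
  p(0,1)=3/23: -0.1304 × log₂(0.1304) = 0.3833
  p(0,2)=3/23: -0.1304 × log₂(0.1304) = 0.3833
  p(1,0)=3/23: -0.1304 × log₂(0.1304) = 0.3833
  p(1,1)=3/23: -0.1304 × log₂(0.1304) = 0.3833
  p(1,2)=3/23: -0.1304 × log₂(0.1304) = 0.3833
  p(2,0)=3/23: -0.1304 × log₂(0.1304) = 0.3833
  p(2,1)=1/23: -0.0435 × log₂(0.0435) = 0.1967
  p(2,2)=2/23: -0.0870 × log₂(0.0870) = 0.3064
H(X,Y) = 3.1092 bits


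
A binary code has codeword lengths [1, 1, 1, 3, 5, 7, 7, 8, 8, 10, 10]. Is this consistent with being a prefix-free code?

Kraft inequality: Σ 2^(-l_i) ≤ 1 for prefix-free code
Calculating: 2^(-1) + 2^(-1) + 2^(-1) + 2^(-3) + 2^(-5) + 2^(-7) + 2^(-7) + 2^(-8) + 2^(-8) + 2^(-10) + 2^(-10)
= 0.5 + 0.5 + 0.5 + 0.125 + 0.03125 + 0.0078125 + 0.0078125 + 0.00390625 + 0.00390625 + 0.0009765625 + 0.0009765625
= 1.6816
Since 1.6816 > 1, prefix-free code does not exist


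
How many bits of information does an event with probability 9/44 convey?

Information content I(x) = -log₂(p(x))
I = -log₂(9/44) = -log₂(0.2045)
I = 2.2895 bits


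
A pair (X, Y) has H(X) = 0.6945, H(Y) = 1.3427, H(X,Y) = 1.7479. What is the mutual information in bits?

I(X;Y) = H(X) + H(Y) - H(X,Y)
I(X;Y) = 0.6945 + 1.3427 - 1.7479 = 0.2893 bits


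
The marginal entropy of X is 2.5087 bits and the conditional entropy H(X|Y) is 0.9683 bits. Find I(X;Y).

I(X;Y) = H(X) - H(X|Y)
I(X;Y) = 2.5087 - 0.9683 = 1.5404 bits


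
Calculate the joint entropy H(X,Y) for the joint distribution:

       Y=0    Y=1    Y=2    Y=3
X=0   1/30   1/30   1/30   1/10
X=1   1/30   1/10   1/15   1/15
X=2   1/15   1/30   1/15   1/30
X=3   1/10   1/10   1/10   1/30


H(X,Y) = -Σ p(x,y) log₂ p(x,y)
  p(0,0)=1/30: -0.0333 × log₂(0.0333) = 0.1636
  p(0,1)=1/30: -0.0333 × log₂(0.0333) = 0.1636
  p(0,2)=1/30: -0.0333 × log₂(0.0333) = 0.1636
  p(0,3)=1/10: -0.1000 × log₂(0.1000) = 0.3322
  p(1,0)=1/30: -0.0333 × log₂(0.0333) = 0.1636
  p(1,1)=1/10: -0.1000 × log₂(0.1000) = 0.3322
  p(1,2)=1/15: -0.0667 × log₂(0.0667) = 0.2605
  p(1,3)=1/15: -0.0667 × log₂(0.0667) = 0.2605
  p(2,0)=1/15: -0.0667 × log₂(0.0667) = 0.2605
  p(2,1)=1/30: -0.0333 × log₂(0.0333) = 0.1636
  p(2,2)=1/15: -0.0667 × log₂(0.0667) = 0.2605
  p(2,3)=1/30: -0.0333 × log₂(0.0333) = 0.1636
  p(3,0)=1/10: -0.1000 × log₂(0.1000) = 0.3322
  p(3,1)=1/10: -0.1000 × log₂(0.1000) = 0.3322
  p(3,2)=1/10: -0.1000 × log₂(0.1000) = 0.3322
  p(3,3)=1/30: -0.0333 × log₂(0.0333) = 0.1636
H(X,Y) = 3.8477 bits


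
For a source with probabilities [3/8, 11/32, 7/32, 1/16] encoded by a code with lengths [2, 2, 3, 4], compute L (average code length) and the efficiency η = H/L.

Average length L = Σ p_i × l_i = 2.3438 bits
Entropy H = 1.7899 bits
Efficiency η = H/L × 100% = 76.37%


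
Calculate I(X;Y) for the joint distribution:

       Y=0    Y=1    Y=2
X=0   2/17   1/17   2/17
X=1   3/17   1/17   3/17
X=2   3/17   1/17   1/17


H(X) = 1.5657, H(Y) = 1.4837, H(X,Y) = 3.0131
I(X;Y) = H(X) + H(Y) - H(X,Y) = 0.0362 bits


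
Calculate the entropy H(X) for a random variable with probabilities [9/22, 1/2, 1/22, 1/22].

H(X) = -Σ p(x) log₂ p(x)
  -9/22 × log₂(9/22) = 0.5275
  -1/2 × log₂(1/2) = 0.5000
  -1/22 × log₂(1/22) = 0.2027
  -1/22 × log₂(1/22) = 0.2027
H(X) = 1.4329 bits


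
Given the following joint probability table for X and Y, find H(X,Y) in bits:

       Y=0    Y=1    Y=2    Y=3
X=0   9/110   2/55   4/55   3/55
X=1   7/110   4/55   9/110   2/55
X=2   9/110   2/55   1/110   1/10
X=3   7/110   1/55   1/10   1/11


H(X,Y) = -Σ p(x,y) log₂ p(x,y)
  p(0,0)=9/110: -0.0818 × log₂(0.0818) = 0.2955
  p(0,1)=2/55: -0.0364 × log₂(0.0364) = 0.1739
  p(0,2)=4/55: -0.0727 × log₂(0.0727) = 0.2750
  p(0,3)=3/55: -0.0545 × log₂(0.0545) = 0.2289
  p(1,0)=7/110: -0.0636 × log₂(0.0636) = 0.2529
  p(1,1)=4/55: -0.0727 × log₂(0.0727) = 0.2750
  p(1,2)=9/110: -0.0818 × log₂(0.0818) = 0.2955
  p(1,3)=2/55: -0.0364 × log₂(0.0364) = 0.1739
  p(2,0)=9/110: -0.0818 × log₂(0.0818) = 0.2955
  p(2,1)=2/55: -0.0364 × log₂(0.0364) = 0.1739
  p(2,2)=1/110: -0.0091 × log₂(0.0091) = 0.0616
  p(2,3)=1/10: -0.1000 × log₂(0.1000) = 0.3322
  p(3,0)=7/110: -0.0636 × log₂(0.0636) = 0.2529
  p(3,1)=1/55: -0.0182 × log₂(0.0182) = 0.1051
  p(3,2)=1/10: -0.1000 × log₂(0.1000) = 0.3322
  p(3,3)=1/11: -0.0909 × log₂(0.0909) = 0.3145
H(X,Y) = 3.8384 bits


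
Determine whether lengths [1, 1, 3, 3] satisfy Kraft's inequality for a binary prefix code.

Kraft inequality: Σ 2^(-l_i) ≤ 1 for prefix-free code
Calculating: 2^(-1) + 2^(-1) + 2^(-3) + 2^(-3)
= 0.5 + 0.5 + 0.125 + 0.125
= 1.2500
Since 1.2500 > 1, prefix-free code does not exist


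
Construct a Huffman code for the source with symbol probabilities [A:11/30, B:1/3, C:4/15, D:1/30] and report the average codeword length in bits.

Huffman tree construction:
Combine smallest probabilities repeatedly
Resulting codes:
  A: 0 (length 1)
  B: 11 (length 2)
  C: 101 (length 3)
  D: 100 (length 3)
Average length = Σ p(s) × length(s) = 1.9333 bits


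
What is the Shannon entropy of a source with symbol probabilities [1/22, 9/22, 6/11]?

H(X) = -Σ p(x) log₂ p(x)
  -1/22 × log₂(1/22) = 0.2027
  -9/22 × log₂(9/22) = 0.5275
  -6/11 × log₂(6/11) = 0.4770
H(X) = 1.2072 bits


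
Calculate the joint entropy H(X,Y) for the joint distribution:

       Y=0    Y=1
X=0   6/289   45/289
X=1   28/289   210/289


H(X,Y) = -Σ p(x,y) log₂ p(x,y)
  p(0,0)=6/289: -0.0208 × log₂(0.0208) = 0.1161
  p(0,1)=45/289: -0.1557 × log₂(0.1557) = 0.4178
  p(1,0)=28/289: -0.0969 × log₂(0.0969) = 0.3263
  p(1,1)=210/289: -0.7266 × log₂(0.7266) = 0.3348
H(X,Y) = 1.1949 bits


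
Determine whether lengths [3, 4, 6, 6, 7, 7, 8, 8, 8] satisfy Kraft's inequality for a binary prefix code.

Kraft inequality: Σ 2^(-l_i) ≤ 1 for prefix-free code
Calculating: 2^(-3) + 2^(-4) + 2^(-6) + 2^(-6) + 2^(-7) + 2^(-7) + 2^(-8) + 2^(-8) + 2^(-8)
= 0.125 + 0.0625 + 0.015625 + 0.015625 + 0.0078125 + 0.0078125 + 0.00390625 + 0.00390625 + 0.00390625
= 0.2461
Since 0.2461 ≤ 1, prefix-free code exists


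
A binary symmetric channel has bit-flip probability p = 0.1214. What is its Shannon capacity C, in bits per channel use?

For BSC with error probability p:
C = 1 - H(p) where H(p) is binary entropy
H(0.1214) = -0.1214 × log₂(0.1214) - 0.8786 × log₂(0.8786)
H(p) = 0.5334
C = 1 - 0.5334 = 0.4666 bits/use


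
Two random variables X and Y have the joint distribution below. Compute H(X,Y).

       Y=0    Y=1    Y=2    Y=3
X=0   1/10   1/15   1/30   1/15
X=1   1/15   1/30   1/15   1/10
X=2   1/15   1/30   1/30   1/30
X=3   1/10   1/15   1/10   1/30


H(X,Y) = -Σ p(x,y) log₂ p(x,y)
  p(0,0)=1/10: -0.1000 × log₂(0.1000) = 0.3322
  p(0,1)=1/15: -0.0667 × log₂(0.0667) = 0.2605
  p(0,2)=1/30: -0.0333 × log₂(0.0333) = 0.1636
  p(0,3)=1/15: -0.0667 × log₂(0.0667) = 0.2605
  p(1,0)=1/15: -0.0667 × log₂(0.0667) = 0.2605
  p(1,1)=1/30: -0.0333 × log₂(0.0333) = 0.1636
  p(1,2)=1/15: -0.0667 × log₂(0.0667) = 0.2605
  p(1,3)=1/10: -0.1000 × log₂(0.1000) = 0.3322
  p(2,0)=1/15: -0.0667 × log₂(0.0667) = 0.2605
  p(2,1)=1/30: -0.0333 × log₂(0.0333) = 0.1636
  p(2,2)=1/30: -0.0333 × log₂(0.0333) = 0.1636
  p(2,3)=1/30: -0.0333 × log₂(0.0333) = 0.1636
  p(3,0)=1/10: -0.1000 × log₂(0.1000) = 0.3322
  p(3,1)=1/15: -0.0667 × log₂(0.0667) = 0.2605
  p(3,2)=1/10: -0.1000 × log₂(0.1000) = 0.3322
  p(3,3)=1/30: -0.0333 × log₂(0.0333) = 0.1636
H(X,Y) = 3.8729 bits


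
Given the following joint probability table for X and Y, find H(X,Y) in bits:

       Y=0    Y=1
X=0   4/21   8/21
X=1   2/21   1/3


H(X,Y) = -Σ p(x,y) log₂ p(x,y)
  p(0,0)=4/21: -0.1905 × log₂(0.1905) = 0.4557
  p(0,1)=8/21: -0.3810 × log₂(0.3810) = 0.5304
  p(1,0)=2/21: -0.0952 × log₂(0.0952) = 0.3231
  p(1,1)=1/3: -0.3333 × log₂(0.3333) = 0.5283
H(X,Y) = 1.8375 bits


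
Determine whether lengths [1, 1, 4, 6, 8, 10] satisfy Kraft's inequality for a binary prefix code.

Kraft inequality: Σ 2^(-l_i) ≤ 1 for prefix-free code
Calculating: 2^(-1) + 2^(-1) + 2^(-4) + 2^(-6) + 2^(-8) + 2^(-10)
= 0.5 + 0.5 + 0.0625 + 0.015625 + 0.00390625 + 0.0009765625
= 1.0830
Since 1.0830 > 1, prefix-free code does not exist


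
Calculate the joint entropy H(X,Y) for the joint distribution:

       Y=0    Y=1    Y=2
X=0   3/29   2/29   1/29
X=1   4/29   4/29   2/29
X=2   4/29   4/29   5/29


H(X,Y) = -Σ p(x,y) log₂ p(x,y)
  p(0,0)=3/29: -0.1034 × log₂(0.1034) = 0.3386
  p(0,1)=2/29: -0.0690 × log₂(0.0690) = 0.2661
  p(0,2)=1/29: -0.0345 × log₂(0.0345) = 0.1675
  p(1,0)=4/29: -0.1379 × log₂(0.1379) = 0.3942
  p(1,1)=4/29: -0.1379 × log₂(0.1379) = 0.3942
  p(1,2)=2/29: -0.0690 × log₂(0.0690) = 0.2661
  p(2,0)=4/29: -0.1379 × log₂(0.1379) = 0.3942
  p(2,1)=4/29: -0.1379 × log₂(0.1379) = 0.3942
  p(2,2)=5/29: -0.1724 × log₂(0.1724) = 0.4373
H(X,Y) = 3.0523 bits


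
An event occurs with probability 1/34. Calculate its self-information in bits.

Information content I(x) = -log₂(p(x))
I = -log₂(1/34) = -log₂(0.0294)
I = 5.0875 bits


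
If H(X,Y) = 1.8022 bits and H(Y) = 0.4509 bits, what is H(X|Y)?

Chain rule: H(X,Y) = H(X|Y) + H(Y)
H(X|Y) = H(X,Y) - H(Y) = 1.8022 - 0.4509 = 1.3513 bits


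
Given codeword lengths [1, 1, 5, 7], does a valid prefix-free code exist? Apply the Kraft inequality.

Kraft inequality: Σ 2^(-l_i) ≤ 1 for prefix-free code
Calculating: 2^(-1) + 2^(-1) + 2^(-5) + 2^(-7)
= 0.5 + 0.5 + 0.03125 + 0.0078125
= 1.0391
Since 1.0391 > 1, prefix-free code does not exist


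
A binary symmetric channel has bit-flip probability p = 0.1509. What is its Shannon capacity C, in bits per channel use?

For BSC with error probability p:
C = 1 - H(p) where H(p) is binary entropy
H(0.1509) = -0.1509 × log₂(0.1509) - 0.8491 × log₂(0.8491)
H(p) = 0.6121
C = 1 - 0.6121 = 0.3879 bits/use


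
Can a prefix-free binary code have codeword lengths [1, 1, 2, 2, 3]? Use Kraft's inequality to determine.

Kraft inequality: Σ 2^(-l_i) ≤ 1 for prefix-free code
Calculating: 2^(-1) + 2^(-1) + 2^(-2) + 2^(-2) + 2^(-3)
= 0.5 + 0.5 + 0.25 + 0.25 + 0.125
= 1.6250
Since 1.6250 > 1, prefix-free code does not exist


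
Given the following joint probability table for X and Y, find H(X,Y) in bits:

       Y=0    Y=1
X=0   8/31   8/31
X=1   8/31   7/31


H(X,Y) = -Σ p(x,y) log₂ p(x,y)
  p(0,0)=8/31: -0.2581 × log₂(0.2581) = 0.5043
  p(0,1)=8/31: -0.2581 × log₂(0.2581) = 0.5043
  p(1,0)=8/31: -0.2581 × log₂(0.2581) = 0.5043
  p(1,1)=7/31: -0.2258 × log₂(0.2258) = 0.4848
H(X,Y) = 1.9977 bits


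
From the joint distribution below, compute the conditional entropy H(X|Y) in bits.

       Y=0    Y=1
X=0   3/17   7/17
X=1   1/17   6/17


H(X|Y) = Σ_y p(y) H(X|Y=y)
  p(Y=0) = 4/17, H(X|Y=0) = 0.8113
  p(Y=1) = 13/17, H(X|Y=1) = 0.9957
H(X|Y) = 0.2353×0.8113 + 0.7647×0.9957 = 0.9523 bits


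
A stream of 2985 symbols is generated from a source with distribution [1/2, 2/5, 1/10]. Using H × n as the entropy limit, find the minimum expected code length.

Entropy H = 1.3610 bits/symbol
Minimum bits = H × n = 1.3610 × 2985
= 4062.48 bits


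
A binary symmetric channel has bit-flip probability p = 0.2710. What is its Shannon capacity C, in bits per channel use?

For BSC with error probability p:
C = 1 - H(p) where H(p) is binary entropy
H(0.2710) = -0.2710 × log₂(0.2710) - 0.7290 × log₂(0.7290)
H(p) = 0.8429
C = 1 - 0.8429 = 0.1571 bits/use


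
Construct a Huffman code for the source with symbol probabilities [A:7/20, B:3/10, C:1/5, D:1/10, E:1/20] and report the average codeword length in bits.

Huffman tree construction:
Combine smallest probabilities repeatedly
Resulting codes:
  A: 11 (length 2)
  B: 10 (length 2)
  C: 01 (length 2)
  D: 001 (length 3)
  E: 000 (length 3)
Average length = Σ p(s) × length(s) = 2.1500 bits


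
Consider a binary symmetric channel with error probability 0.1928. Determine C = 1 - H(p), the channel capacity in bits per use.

For BSC with error probability p:
C = 1 - H(p) where H(p) is binary entropy
H(0.1928) = -0.1928 × log₂(0.1928) - 0.8072 × log₂(0.8072)
H(p) = 0.7073
C = 1 - 0.7073 = 0.2927 bits/use


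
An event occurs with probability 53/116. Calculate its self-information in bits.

Information content I(x) = -log₂(p(x))
I = -log₂(53/116) = -log₂(0.4569)
I = 1.1301 bits


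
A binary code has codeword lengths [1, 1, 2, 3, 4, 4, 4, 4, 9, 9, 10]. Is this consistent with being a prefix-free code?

Kraft inequality: Σ 2^(-l_i) ≤ 1 for prefix-free code
Calculating: 2^(-1) + 2^(-1) + 2^(-2) + 2^(-3) + 2^(-4) + 2^(-4) + 2^(-4) + 2^(-4) + 2^(-9) + 2^(-9) + 2^(-10)
= 0.5 + 0.5 + 0.25 + 0.125 + 0.0625 + 0.0625 + 0.0625 + 0.0625 + 0.001953125 + 0.001953125 + 0.0009765625
= 1.6299
Since 1.6299 > 1, prefix-free code does not exist


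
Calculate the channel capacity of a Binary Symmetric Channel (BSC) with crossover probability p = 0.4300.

For BSC with error probability p:
C = 1 - H(p) where H(p) is binary entropy
H(0.4300) = -0.4300 × log₂(0.4300) - 0.5700 × log₂(0.5700)
H(p) = 0.9858
C = 1 - 0.9858 = 0.0142 bits/use


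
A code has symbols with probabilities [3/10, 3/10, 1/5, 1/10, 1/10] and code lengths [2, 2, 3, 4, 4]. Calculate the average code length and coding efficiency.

Average length L = Σ p_i × l_i = 2.6000 bits
Entropy H = 2.1710 bits
Efficiency η = H/L × 100% = 83.50%


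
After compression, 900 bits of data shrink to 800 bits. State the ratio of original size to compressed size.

Compression ratio = Original / Compressed
= 900 / 800 = 1.12:1


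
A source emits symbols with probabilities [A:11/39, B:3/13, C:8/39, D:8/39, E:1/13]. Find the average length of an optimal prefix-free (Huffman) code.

Huffman tree construction:
Combine smallest probabilities repeatedly
Resulting codes:
  A: 10 (length 2)
  B: 01 (length 2)
  C: 111 (length 3)
  D: 00 (length 2)
  E: 110 (length 3)
Average length = Σ p(s) × length(s) = 2.2821 bits


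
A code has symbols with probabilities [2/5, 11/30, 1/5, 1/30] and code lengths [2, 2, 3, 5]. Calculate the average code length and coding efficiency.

Average length L = Σ p_i × l_i = 2.3000 bits
Entropy H = 1.6875 bits
Efficiency η = H/L × 100% = 73.37%


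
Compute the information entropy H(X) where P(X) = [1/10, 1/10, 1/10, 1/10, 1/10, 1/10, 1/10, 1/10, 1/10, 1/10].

H(X) = -Σ p(x) log₂ p(x)
  -1/10 × log₂(1/10) = 0.3322
  -1/10 × log₂(1/10) = 0.3322
  -1/10 × log₂(1/10) = 0.3322
  -1/10 × log₂(1/10) = 0.3322
  -1/10 × log₂(1/10) = 0.3322
  -1/10 × log₂(1/10) = 0.3322
  -1/10 × log₂(1/10) = 0.3322
  -1/10 × log₂(1/10) = 0.3322
  -1/10 × log₂(1/10) = 0.3322
  -1/10 × log₂(1/10) = 0.3322
H(X) = 3.3219 bits


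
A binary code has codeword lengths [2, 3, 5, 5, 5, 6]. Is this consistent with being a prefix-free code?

Kraft inequality: Σ 2^(-l_i) ≤ 1 for prefix-free code
Calculating: 2^(-2) + 2^(-3) + 2^(-5) + 2^(-5) + 2^(-5) + 2^(-6)
= 0.25 + 0.125 + 0.03125 + 0.03125 + 0.03125 + 0.015625
= 0.4844
Since 0.4844 ≤ 1, prefix-free code exists


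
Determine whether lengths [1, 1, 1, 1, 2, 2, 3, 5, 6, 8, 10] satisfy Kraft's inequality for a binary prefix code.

Kraft inequality: Σ 2^(-l_i) ≤ 1 for prefix-free code
Calculating: 2^(-1) + 2^(-1) + 2^(-1) + 2^(-1) + 2^(-2) + 2^(-2) + 2^(-3) + 2^(-5) + 2^(-6) + 2^(-8) + 2^(-10)
= 0.5 + 0.5 + 0.5 + 0.5 + 0.25 + 0.25 + 0.125 + 0.03125 + 0.015625 + 0.00390625 + 0.0009765625
= 2.6768
Since 2.6768 > 1, prefix-free code does not exist


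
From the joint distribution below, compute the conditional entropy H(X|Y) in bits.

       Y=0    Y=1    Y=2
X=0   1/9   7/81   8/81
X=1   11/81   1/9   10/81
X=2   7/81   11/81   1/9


H(X|Y) = Σ_y p(y) H(X|Y=y)
  p(Y=0) = 1/3, H(X|Y=0) = 1.5610
  p(Y=1) = 1/3, H(X|Y=1) = 1.5610
  p(Y=2) = 1/3, H(X|Y=2) = 1.5790
H(X|Y) = 0.3333×1.5610 + 0.3333×1.5610 + 0.3333×1.5790 = 1.5670 bits


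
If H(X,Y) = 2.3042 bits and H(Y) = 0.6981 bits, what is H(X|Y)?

Chain rule: H(X,Y) = H(X|Y) + H(Y)
H(X|Y) = H(X,Y) - H(Y) = 2.3042 - 0.6981 = 1.6061 bits


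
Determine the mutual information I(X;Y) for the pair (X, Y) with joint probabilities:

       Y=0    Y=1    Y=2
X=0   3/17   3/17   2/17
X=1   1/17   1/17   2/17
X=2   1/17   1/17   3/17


H(X) = 1.5222, H(Y) = 1.5657, H(X,Y) = 3.0131
I(X;Y) = H(X) + H(Y) - H(X,Y) = 0.0748 bits


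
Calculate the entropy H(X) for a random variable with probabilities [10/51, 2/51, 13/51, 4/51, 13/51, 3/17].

H(X) = -Σ p(x) log₂ p(x)
  -10/51 × log₂(10/51) = 0.4609
  -2/51 × log₂(2/51) = 0.1832
  -13/51 × log₂(13/51) = 0.5027
  -4/51 × log₂(4/51) = 0.2880
  -13/51 × log₂(13/51) = 0.5027
  -3/17 × log₂(3/17) = 0.4416
H(X) = 2.3791 bits


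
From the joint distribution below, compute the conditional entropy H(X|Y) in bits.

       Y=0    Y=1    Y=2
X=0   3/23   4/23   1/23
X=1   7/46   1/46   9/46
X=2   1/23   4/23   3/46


H(X|Y) = Σ_y p(y) H(X|Y=y)
  p(Y=0) = 15/46, H(X|Y=0) = 1.4295
  p(Y=1) = 17/46, H(X|Y=1) = 1.2639
  p(Y=2) = 7/23, H(X|Y=2) = 1.2871
H(X|Y) = 0.3261×1.4295 + 0.3696×1.2639 + 0.3043×1.2871 = 1.3250 bits


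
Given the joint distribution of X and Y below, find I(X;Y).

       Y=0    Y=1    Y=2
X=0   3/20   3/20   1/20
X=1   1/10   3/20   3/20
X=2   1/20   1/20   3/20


H(X) = 1.5589, H(Y) = 1.5813, H(X,Y) = 3.0332
I(X;Y) = H(X) + H(Y) - H(X,Y) = 0.1070 bits


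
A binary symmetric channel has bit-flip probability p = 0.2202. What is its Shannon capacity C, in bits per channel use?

For BSC with error probability p:
C = 1 - H(p) where H(p) is binary entropy
H(0.2202) = -0.2202 × log₂(0.2202) - 0.7798 × log₂(0.7798)
H(p) = 0.7605
C = 1 - 0.7605 = 0.2395 bits/use


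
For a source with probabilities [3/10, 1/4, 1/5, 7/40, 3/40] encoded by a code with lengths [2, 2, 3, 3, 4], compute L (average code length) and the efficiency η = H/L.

Average length L = Σ p_i × l_i = 2.5250 bits
Entropy H = 2.2058 bits
Efficiency η = H/L × 100% = 87.36%


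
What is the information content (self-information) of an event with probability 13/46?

Information content I(x) = -log₂(p(x))
I = -log₂(13/46) = -log₂(0.2826)
I = 1.8231 bits


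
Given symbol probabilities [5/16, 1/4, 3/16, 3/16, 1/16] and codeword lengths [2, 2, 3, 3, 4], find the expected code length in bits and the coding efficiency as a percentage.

Average length L = Σ p_i × l_i = 2.5000 bits
Entropy H = 2.1800 bits
Efficiency η = H/L × 100% = 87.20%


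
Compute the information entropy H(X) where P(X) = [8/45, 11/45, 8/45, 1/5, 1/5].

H(X) = -Σ p(x) log₂ p(x)
  -8/45 × log₂(8/45) = 0.4430
  -11/45 × log₂(11/45) = 0.4968
  -8/45 × log₂(8/45) = 0.4430
  -1/5 × log₂(1/5) = 0.4644
  -1/5 × log₂(1/5) = 0.4644
H(X) = 2.3116 bits


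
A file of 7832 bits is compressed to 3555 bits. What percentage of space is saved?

Space savings = (1 - Compressed/Original) × 100%
= (1 - 3555/7832) × 100%
= 54.61%


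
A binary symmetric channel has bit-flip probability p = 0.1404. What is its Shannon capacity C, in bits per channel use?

For BSC with error probability p:
C = 1 - H(p) where H(p) is binary entropy
H(0.1404) = -0.1404 × log₂(0.1404) - 0.8596 × log₂(0.8596)
H(p) = 0.5853
C = 1 - 0.5853 = 0.4147 bits/use


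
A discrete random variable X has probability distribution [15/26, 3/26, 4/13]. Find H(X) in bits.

H(X) = -Σ p(x) log₂ p(x)
  -15/26 × log₂(15/26) = 0.4578
  -3/26 × log₂(3/26) = 0.3595
  -4/13 × log₂(4/13) = 0.5232
H(X) = 1.3405 bits


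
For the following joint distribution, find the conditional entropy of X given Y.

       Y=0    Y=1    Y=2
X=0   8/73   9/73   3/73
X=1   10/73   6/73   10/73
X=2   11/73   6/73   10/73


H(X|Y) = Σ_y p(y) H(X|Y=y)
  p(Y=0) = 29/73, H(X|Y=0) = 1.5727
  p(Y=1) = 21/73, H(X|Y=1) = 1.5567
  p(Y=2) = 23/73, H(X|Y=2) = 1.4282
H(X|Y) = 0.3973×1.5727 + 0.2877×1.5567 + 0.3151×1.4282 = 1.5226 bits


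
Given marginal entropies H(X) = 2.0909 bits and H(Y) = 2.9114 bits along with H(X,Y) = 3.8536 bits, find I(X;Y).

I(X;Y) = H(X) + H(Y) - H(X,Y)
I(X;Y) = 2.0909 + 2.9114 - 3.8536 = 1.1487 bits


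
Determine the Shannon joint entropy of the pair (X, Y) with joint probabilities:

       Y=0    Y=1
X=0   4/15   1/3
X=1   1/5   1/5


H(X,Y) = -Σ p(x,y) log₂ p(x,y)
  p(0,0)=4/15: -0.2667 × log₂(0.2667) = 0.5085
  p(0,1)=1/3: -0.3333 × log₂(0.3333) = 0.5283
  p(1,0)=1/5: -0.2000 × log₂(0.2000) = 0.4644
  p(1,1)=1/5: -0.2000 × log₂(0.2000) = 0.4644
H(X,Y) = 1.9656 bits


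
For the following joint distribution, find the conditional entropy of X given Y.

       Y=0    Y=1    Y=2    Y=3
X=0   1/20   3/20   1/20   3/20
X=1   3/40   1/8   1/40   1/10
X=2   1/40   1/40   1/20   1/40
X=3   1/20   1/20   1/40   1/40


H(X|Y) = Σ_y p(y) H(X|Y=y)
  p(Y=0) = 1/5, H(X|Y=0) = 1.9056
  p(Y=1) = 7/20, H(X|Y=1) = 1.7274
  p(Y=2) = 3/20, H(X|Y=2) = 1.9183
  p(Y=3) = 3/10, H(X|Y=3) = 1.6258
H(X|Y) = 0.2000×1.9056 + 0.3500×1.7274 + 0.1500×1.9183 + 0.3000×1.6258 = 1.7612 bits


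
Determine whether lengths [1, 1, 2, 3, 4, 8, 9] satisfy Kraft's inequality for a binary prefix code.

Kraft inequality: Σ 2^(-l_i) ≤ 1 for prefix-free code
Calculating: 2^(-1) + 2^(-1) + 2^(-2) + 2^(-3) + 2^(-4) + 2^(-8) + 2^(-9)
= 0.5 + 0.5 + 0.25 + 0.125 + 0.0625 + 0.00390625 + 0.001953125
= 1.4434
Since 1.4434 > 1, prefix-free code does not exist


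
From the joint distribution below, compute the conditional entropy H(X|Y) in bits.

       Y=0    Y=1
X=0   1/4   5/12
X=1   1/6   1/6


H(X|Y) = Σ_y p(y) H(X|Y=y)
  p(Y=0) = 5/12, H(X|Y=0) = 0.9710
  p(Y=1) = 7/12, H(X|Y=1) = 0.8631
H(X|Y) = 0.4167×0.9710 + 0.5833×0.8631 = 0.9080 bits


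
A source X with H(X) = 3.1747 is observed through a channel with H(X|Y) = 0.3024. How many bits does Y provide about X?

I(X;Y) = H(X) - H(X|Y)
I(X;Y) = 3.1747 - 0.3024 = 2.8723 bits


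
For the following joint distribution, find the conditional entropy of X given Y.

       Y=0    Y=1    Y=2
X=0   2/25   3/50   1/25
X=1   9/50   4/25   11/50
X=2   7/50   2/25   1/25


H(X|Y) = Σ_y p(y) H(X|Y=y)
  p(Y=0) = 2/5, H(X|Y=0) = 1.5129
  p(Y=1) = 3/10, H(X|Y=1) = 1.4566
  p(Y=2) = 3/10, H(X|Y=2) = 1.1033
H(X|Y) = 0.4000×1.5129 + 0.3000×1.4566 + 0.3000×1.1033 = 1.3731 bits


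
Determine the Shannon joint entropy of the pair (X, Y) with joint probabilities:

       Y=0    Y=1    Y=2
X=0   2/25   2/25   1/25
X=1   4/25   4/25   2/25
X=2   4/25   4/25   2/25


H(X,Y) = -Σ p(x,y) log₂ p(x,y)
  p(0,0)=2/25: -0.0800 × log₂(0.0800) = 0.2915
  p(0,1)=2/25: -0.0800 × log₂(0.0800) = 0.2915
  p(0,2)=1/25: -0.0400 × log₂(0.0400) = 0.1858
  p(1,0)=4/25: -0.1600 × log₂(0.1600) = 0.4230
  p(1,1)=4/25: -0.1600 × log₂(0.1600) = 0.4230
  p(1,2)=2/25: -0.0800 × log₂(0.0800) = 0.2915
  p(2,0)=4/25: -0.1600 × log₂(0.1600) = 0.4230
  p(2,1)=4/25: -0.1600 × log₂(0.1600) = 0.4230
  p(2,2)=2/25: -0.0800 × log₂(0.0800) = 0.2915
H(X,Y) = 3.0439 bits


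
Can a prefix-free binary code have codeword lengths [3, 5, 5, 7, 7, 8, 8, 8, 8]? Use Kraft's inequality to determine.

Kraft inequality: Σ 2^(-l_i) ≤ 1 for prefix-free code
Calculating: 2^(-3) + 2^(-5) + 2^(-5) + 2^(-7) + 2^(-7) + 2^(-8) + 2^(-8) + 2^(-8) + 2^(-8)
= 0.125 + 0.03125 + 0.03125 + 0.0078125 + 0.0078125 + 0.00390625 + 0.00390625 + 0.00390625 + 0.00390625
= 0.2188
Since 0.2188 ≤ 1, prefix-free code exists


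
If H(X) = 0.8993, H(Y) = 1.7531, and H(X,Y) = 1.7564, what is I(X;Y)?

I(X;Y) = H(X) + H(Y) - H(X,Y)
I(X;Y) = 0.8993 + 1.7531 - 1.7564 = 0.896 bits


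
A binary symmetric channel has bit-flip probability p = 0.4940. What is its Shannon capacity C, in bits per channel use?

For BSC with error probability p:
C = 1 - H(p) where H(p) is binary entropy
H(0.4940) = -0.4940 × log₂(0.4940) - 0.5060 × log₂(0.5060)
H(p) = 0.9999
C = 1 - 0.9999 = 0.0001 bits/use


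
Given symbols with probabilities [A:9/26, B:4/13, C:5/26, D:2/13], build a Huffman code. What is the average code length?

Huffman tree construction:
Combine smallest probabilities repeatedly
Resulting codes:
  A: 11 (length 2)
  B: 10 (length 2)
  C: 01 (length 2)
  D: 00 (length 2)
Average length = Σ p(s) × length(s) = 2.0000 bits


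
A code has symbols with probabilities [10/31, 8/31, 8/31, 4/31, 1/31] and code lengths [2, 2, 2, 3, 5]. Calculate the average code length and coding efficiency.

Average length L = Σ p_i × l_i = 2.2258 bits
Entropy H = 2.0762 bits
Efficiency η = H/L × 100% = 93.28%


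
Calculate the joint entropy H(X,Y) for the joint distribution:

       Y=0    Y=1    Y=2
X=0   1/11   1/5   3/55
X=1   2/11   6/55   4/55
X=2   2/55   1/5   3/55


H(X,Y) = -Σ p(x,y) log₂ p(x,y)
  p(0,0)=1/11: -0.0909 × log₂(0.0909) = 0.3145
  p(0,1)=1/5: -0.2000 × log₂(0.2000) = 0.4644
  p(0,2)=3/55: -0.0545 × log₂(0.0545) = 0.2289
  p(1,0)=2/11: -0.1818 × log₂(0.1818) = 0.4472
  p(1,1)=6/55: -0.1091 × log₂(0.1091) = 0.3487
  p(1,2)=4/55: -0.0727 × log₂(0.0727) = 0.2750
  p(2,0)=2/55: -0.0364 × log₂(0.0364) = 0.1739
  p(2,1)=1/5: -0.2000 × log₂(0.2000) = 0.4644
  p(2,2)=3/55: -0.0545 × log₂(0.0545) = 0.2289
H(X,Y) = 2.9458 bits


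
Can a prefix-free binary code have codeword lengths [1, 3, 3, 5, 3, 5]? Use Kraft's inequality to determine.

Kraft inequality: Σ 2^(-l_i) ≤ 1 for prefix-free code
Calculating: 2^(-1) + 2^(-3) + 2^(-3) + 2^(-5) + 2^(-3) + 2^(-5)
= 0.5 + 0.125 + 0.125 + 0.03125 + 0.125 + 0.03125
= 0.9375
Since 0.9375 ≤ 1, prefix-free code exists


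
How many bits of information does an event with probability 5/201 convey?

Information content I(x) = -log₂(p(x))
I = -log₂(5/201) = -log₂(0.0249)
I = 5.3291 bits


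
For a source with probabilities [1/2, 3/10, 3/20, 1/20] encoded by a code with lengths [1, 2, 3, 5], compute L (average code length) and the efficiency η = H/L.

Average length L = Σ p_i × l_i = 1.8000 bits
Entropy H = 1.6477 bits
Efficiency η = H/L × 100% = 91.54%


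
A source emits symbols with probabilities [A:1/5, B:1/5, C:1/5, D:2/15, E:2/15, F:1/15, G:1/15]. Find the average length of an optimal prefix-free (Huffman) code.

Huffman tree construction:
Combine smallest probabilities repeatedly
Resulting codes:
  A: 111 (length 3)
  B: 00 (length 2)
  C: 01 (length 2)
  D: 100 (length 3)
  E: 101 (length 3)
  F: 1100 (length 4)
  G: 1101 (length 4)
Average length = Σ p(s) × length(s) = 2.7333 bits


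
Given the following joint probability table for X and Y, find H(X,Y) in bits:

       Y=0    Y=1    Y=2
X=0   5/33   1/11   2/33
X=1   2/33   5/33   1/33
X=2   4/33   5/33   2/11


H(X,Y) = -Σ p(x,y) log₂ p(x,y)
  p(0,0)=5/33: -0.1515 × log₂(0.1515) = 0.4125
  p(0,1)=1/11: -0.0909 × log₂(0.0909) = 0.3145
  p(0,2)=2/33: -0.0606 × log₂(0.0606) = 0.2451
  p(1,0)=2/33: -0.0606 × log₂(0.0606) = 0.2451
  p(1,1)=5/33: -0.1515 × log₂(0.1515) = 0.4125
  p(1,2)=1/33: -0.0303 × log₂(0.0303) = 0.1529
  p(2,0)=4/33: -0.1212 × log₂(0.1212) = 0.3690
  p(2,1)=5/33: -0.1515 × log₂(0.1515) = 0.4125
  p(2,2)=2/11: -0.1818 × log₂(0.1818) = 0.4472
H(X,Y) = 3.0113 bits


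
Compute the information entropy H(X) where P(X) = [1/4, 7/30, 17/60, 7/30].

H(X) = -Σ p(x) log₂ p(x)
  -1/4 × log₂(1/4) = 0.5000
  -7/30 × log₂(7/30) = 0.4899
  -17/60 × log₂(17/60) = 0.5155
  -7/30 × log₂(7/30) = 0.4899
H(X) = 1.9953 bits


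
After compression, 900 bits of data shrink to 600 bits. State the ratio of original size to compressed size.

Compression ratio = Original / Compressed
= 900 / 600 = 1.50:1


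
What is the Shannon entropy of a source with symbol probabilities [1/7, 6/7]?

H(X) = -Σ p(x) log₂ p(x)
  -1/7 × log₂(1/7) = 0.4011
  -6/7 × log₂(6/7) = 0.1906
H(X) = 0.5917 bits


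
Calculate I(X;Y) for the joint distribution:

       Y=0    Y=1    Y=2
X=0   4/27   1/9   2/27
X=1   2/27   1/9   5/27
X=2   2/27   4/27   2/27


H(X) = 1.5790, H(Y) = 1.5790, H(X,Y) = 3.0838
I(X;Y) = H(X) + H(Y) - H(X,Y) = 0.0742 bits


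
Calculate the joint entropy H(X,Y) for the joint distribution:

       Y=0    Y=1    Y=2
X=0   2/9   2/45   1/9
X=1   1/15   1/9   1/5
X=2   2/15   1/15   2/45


H(X,Y) = -Σ p(x,y) log₂ p(x,y)
  p(0,0)=2/9: -0.2222 × log₂(0.2222) = 0.4822
  p(0,1)=2/45: -0.0444 × log₂(0.0444) = 0.1996
  p(0,2)=1/9: -0.1111 × log₂(0.1111) = 0.3522
  p(1,0)=1/15: -0.0667 × log₂(0.0667) = 0.2605
  p(1,1)=1/9: -0.1111 × log₂(0.1111) = 0.3522
  p(1,2)=1/5: -0.2000 × log₂(0.2000) = 0.4644
  p(2,0)=2/15: -0.1333 × log₂(0.1333) = 0.3876
  p(2,1)=1/15: -0.0667 × log₂(0.0667) = 0.2605
  p(2,2)=2/45: -0.0444 × log₂(0.0444) = 0.1996
H(X,Y) = 2.9588 bits


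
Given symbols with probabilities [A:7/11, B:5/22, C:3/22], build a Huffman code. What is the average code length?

Huffman tree construction:
Combine smallest probabilities repeatedly
Resulting codes:
  A: 1 (length 1)
  B: 01 (length 2)
  C: 00 (length 2)
Average length = Σ p(s) × length(s) = 1.3636 bits


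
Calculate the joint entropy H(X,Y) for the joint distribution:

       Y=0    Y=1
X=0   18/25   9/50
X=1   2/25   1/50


H(X,Y) = -Σ p(x,y) log₂ p(x,y)
  p(0,0)=18/25: -0.7200 × log₂(0.7200) = 0.3412
  p(0,1)=9/50: -0.1800 × log₂(0.1800) = 0.4453
  p(1,0)=2/25: -0.0800 × log₂(0.0800) = 0.2915
  p(1,1)=1/50: -0.0200 × log₂(0.0200) = 0.1129
H(X,Y) = 1.1909 bits


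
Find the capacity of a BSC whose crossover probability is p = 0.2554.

For BSC with error probability p:
C = 1 - H(p) where H(p) is binary entropy
H(0.2554) = -0.2554 × log₂(0.2554) - 0.7446 × log₂(0.7446)
H(p) = 0.8197
C = 1 - 0.8197 = 0.1803 bits/use


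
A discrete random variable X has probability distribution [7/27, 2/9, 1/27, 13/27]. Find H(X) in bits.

H(X) = -Σ p(x) log₂ p(x)
  -7/27 × log₂(7/27) = 0.5049
  -2/9 × log₂(2/9) = 0.4822
  -1/27 × log₂(1/27) = 0.1761
  -13/27 × log₂(13/27) = 0.5077
H(X) = 1.6709 bits
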